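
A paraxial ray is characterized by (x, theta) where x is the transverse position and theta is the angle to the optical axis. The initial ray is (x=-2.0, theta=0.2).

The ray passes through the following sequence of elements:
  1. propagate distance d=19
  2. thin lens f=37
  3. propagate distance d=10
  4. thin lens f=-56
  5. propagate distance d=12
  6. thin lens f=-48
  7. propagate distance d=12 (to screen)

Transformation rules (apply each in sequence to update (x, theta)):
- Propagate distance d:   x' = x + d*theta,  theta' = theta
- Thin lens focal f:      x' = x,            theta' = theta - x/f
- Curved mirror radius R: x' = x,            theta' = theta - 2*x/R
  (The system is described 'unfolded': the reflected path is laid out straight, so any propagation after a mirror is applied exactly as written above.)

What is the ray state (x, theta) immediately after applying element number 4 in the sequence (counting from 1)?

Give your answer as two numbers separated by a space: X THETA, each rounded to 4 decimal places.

Answer: 3.3135 0.2105

Derivation:
Initial: x=-2.0000 theta=0.2000
After 1 (propagate distance d=19): x=1.8000 theta=0.2000
After 2 (thin lens f=37): x=1.8000 theta=28/185 (≈0.1514)
After 3 (propagate distance d=10): x=613/185 (≈3.3135) theta=28/185 (≈0.1514)
After 4 (thin lens f=-56): x=613/185 (≈3.3135) theta=2181/10360 (≈0.2105)
Rounded to 4 decimal places: x = 3.3135, theta = 0.2105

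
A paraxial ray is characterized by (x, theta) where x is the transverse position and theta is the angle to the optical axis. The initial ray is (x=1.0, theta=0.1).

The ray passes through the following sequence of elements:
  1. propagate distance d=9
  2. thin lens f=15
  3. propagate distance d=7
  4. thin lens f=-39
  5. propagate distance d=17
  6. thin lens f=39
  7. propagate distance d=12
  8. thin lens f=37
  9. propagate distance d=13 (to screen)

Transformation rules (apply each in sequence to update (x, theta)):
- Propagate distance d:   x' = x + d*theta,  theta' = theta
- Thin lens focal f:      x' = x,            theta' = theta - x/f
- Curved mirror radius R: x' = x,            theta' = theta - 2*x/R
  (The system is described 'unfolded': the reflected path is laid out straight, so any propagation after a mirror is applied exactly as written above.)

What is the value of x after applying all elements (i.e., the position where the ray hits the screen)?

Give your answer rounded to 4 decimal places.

Answer: 0.5911

Derivation:
Initial: x=1.0000 theta=0.1000
After 1 (propagate distance d=9): x=1.9000 theta=0.1000
After 2 (thin lens f=15): x=1.9000 theta=-2/75 (≈-0.0267)
After 3 (propagate distance d=7): x=257/150 (≈1.7133) theta=-2/75 (≈-0.0267)
After 4 (thin lens f=-39): x=257/150 (≈1.7133) theta=101/5850 (≈0.0173)
After 5 (propagate distance d=17): x=1174/585 (≈2.0068) theta=101/5850 (≈0.0173)
After 6 (thin lens f=39): x=1174/585 (≈2.0068) theta=-7801/228150 (≈-0.0342)
After 7 (propagate distance d=12): x=20236/12675 (≈1.5965) theta=-7801/228150 (≈-0.0342)
After 8 (thin lens f=37): x=20236/12675 (≈1.5965) theta=-130577/1688310 (≈-0.0773)
After 9 (propagate distance d=13 (to screen)): x=4989671/8441550 (≈0.5911) theta=-130577/1688310 (≈-0.0773)
Rounded to 4 decimal places: x = 0.5911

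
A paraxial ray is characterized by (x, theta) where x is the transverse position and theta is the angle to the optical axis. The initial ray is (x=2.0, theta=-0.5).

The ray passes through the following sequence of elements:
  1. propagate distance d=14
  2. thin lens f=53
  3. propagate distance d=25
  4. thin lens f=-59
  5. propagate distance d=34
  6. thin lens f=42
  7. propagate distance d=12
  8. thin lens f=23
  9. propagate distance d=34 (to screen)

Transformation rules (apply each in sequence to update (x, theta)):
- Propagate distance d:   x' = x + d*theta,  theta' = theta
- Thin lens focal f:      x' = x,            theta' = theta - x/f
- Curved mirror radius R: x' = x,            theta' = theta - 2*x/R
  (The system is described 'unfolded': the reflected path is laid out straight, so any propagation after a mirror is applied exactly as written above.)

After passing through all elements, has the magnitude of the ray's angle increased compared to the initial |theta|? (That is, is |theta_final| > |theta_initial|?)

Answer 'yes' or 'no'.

Answer: yes

Derivation:
Initial: x=2.0000 theta=-0.5000
After 1 (propagate distance d=14): x=-5.0000 theta=-0.5000
After 2 (thin lens f=53): x=-5.0000 theta=-43/106 (≈-0.4057)
After 3 (propagate distance d=25): x=-1605/106 (≈-15.1415) theta=-43/106 (≈-0.4057)
After 4 (thin lens f=-59): x=-1605/106 (≈-15.1415) theta=-2071/3127 (≈-0.6623)
After 5 (propagate distance d=34): x=-235523/6254 (≈-37.6596) theta=-2071/3127 (≈-0.6623)
After 6 (thin lens f=42): x=-235523/6254 (≈-37.6596) theta=61559/262668 (≈0.2344)
After 7 (propagate distance d=12): x=-1525543/43778 (≈-34.8473) theta=61559/262668 (≈0.2344)
After 8 (thin lens f=23): x=-1525543/43778 (≈-34.8473) theta=10569115/6041364 (≈1.7495)
After 9 (propagate distance d=34 (to screen)): x=37206244/1510341 (≈24.6343) theta=10569115/6041364 (≈1.7495)
|theta_initial|=0.5000 |theta_final|=10569115/6041364 (≈1.7495) -> increased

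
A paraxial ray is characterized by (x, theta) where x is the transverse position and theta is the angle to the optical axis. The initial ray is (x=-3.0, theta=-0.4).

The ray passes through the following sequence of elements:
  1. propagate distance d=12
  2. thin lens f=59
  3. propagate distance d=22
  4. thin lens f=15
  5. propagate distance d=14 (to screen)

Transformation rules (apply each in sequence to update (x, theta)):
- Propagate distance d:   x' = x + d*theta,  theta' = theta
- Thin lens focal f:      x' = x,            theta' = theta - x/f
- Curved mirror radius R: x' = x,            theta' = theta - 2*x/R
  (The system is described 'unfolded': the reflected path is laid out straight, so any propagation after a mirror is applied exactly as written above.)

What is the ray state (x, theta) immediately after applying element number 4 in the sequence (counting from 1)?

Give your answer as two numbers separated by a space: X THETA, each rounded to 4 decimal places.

Initial: x=-3.0000 theta=-0.4000
After 1 (propagate distance d=12): x=-7.8000 theta=-0.4000
After 2 (thin lens f=59): x=-7.8000 theta=-79/295 (≈-0.2678)
After 3 (propagate distance d=22): x=-4039/295 (≈-13.6915) theta=-79/295 (≈-0.2678)
After 4 (thin lens f=15): x=-4039/295 (≈-13.6915) theta=2854/4425 (≈0.6450)
Rounded to 4 decimal places: x = -13.6915, theta = 0.6450

Answer: -13.6915 0.6450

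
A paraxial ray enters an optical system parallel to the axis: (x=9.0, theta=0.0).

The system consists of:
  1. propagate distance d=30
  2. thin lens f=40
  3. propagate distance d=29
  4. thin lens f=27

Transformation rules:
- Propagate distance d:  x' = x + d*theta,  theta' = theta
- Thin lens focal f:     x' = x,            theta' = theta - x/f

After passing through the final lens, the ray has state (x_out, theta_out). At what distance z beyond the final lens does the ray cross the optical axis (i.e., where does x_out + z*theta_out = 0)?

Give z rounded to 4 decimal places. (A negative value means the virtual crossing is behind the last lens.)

Initial: x=9.0000 theta=0.0000
After 1 (propagate distance d=30): x=9.0000 theta=0.0000
After 2 (thin lens f=40): x=9.0000 theta=-0.2250
After 3 (propagate distance d=29): x=2.4750 theta=-0.2250
After 4 (thin lens f=27): x=2.4750 theta=-19/60 (≈-0.3167)
z_focus = -x_out/theta_out = -(2.4750)/(-19/60) = 297/38 ≈ 7.8158
Rounded to 4 decimal places: z = 7.8158

Answer: 7.8158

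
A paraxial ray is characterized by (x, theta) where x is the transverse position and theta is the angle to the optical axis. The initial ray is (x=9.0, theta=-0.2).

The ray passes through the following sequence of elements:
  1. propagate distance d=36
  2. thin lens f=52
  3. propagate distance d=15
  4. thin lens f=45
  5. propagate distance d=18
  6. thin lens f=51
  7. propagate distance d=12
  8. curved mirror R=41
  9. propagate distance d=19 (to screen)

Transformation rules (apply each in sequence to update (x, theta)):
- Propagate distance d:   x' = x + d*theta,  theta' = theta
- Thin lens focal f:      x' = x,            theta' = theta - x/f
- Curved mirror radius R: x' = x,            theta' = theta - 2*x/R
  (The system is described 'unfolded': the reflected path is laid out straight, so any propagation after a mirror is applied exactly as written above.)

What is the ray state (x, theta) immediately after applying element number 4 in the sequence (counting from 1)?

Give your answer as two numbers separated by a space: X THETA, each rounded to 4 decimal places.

Answer: -1.7192 -0.1964

Derivation:
Initial: x=9.0000 theta=-0.2000
After 1 (propagate distance d=36): x=1.8000 theta=-0.2000
After 2 (thin lens f=52): x=1.8000 theta=-61/260 (≈-0.2346)
After 3 (propagate distance d=15): x=-447/260 (≈-1.7192) theta=-61/260 (≈-0.2346)
After 4 (thin lens f=45): x=-447/260 (≈-1.7192) theta=-383/1950 (≈-0.1964)
Rounded to 4 decimal places: x = -1.7192, theta = -0.1964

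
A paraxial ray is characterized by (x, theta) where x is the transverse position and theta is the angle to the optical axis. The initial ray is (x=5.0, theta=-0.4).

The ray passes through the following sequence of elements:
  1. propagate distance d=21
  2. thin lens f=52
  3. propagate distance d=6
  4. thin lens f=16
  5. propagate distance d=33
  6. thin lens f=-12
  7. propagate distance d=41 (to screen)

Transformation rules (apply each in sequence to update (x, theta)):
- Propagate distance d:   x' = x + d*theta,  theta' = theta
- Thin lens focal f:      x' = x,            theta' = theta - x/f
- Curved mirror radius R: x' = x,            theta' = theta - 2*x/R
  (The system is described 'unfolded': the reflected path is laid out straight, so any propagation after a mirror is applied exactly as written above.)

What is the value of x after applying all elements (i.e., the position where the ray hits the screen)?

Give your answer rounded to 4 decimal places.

Answer: -23.2555

Derivation:
Initial: x=5.0000 theta=-0.4000
After 1 (propagate distance d=21): x=-3.4000 theta=-0.4000
After 2 (thin lens f=52): x=-3.4000 theta=-87/260 (≈-0.3346)
After 3 (propagate distance d=6): x=-703/130 (≈-5.4077) theta=-87/260 (≈-0.3346)
After 4 (thin lens f=16): x=-703/130 (≈-5.4077) theta=7/2080 (≈0.0034)
After 5 (propagate distance d=33): x=-11017/2080 (≈-5.2966) theta=7/2080 (≈0.0034)
After 6 (thin lens f=-12): x=-11017/2080 (≈-5.2966) theta=-841/1920 (≈-0.4380)
After 7 (propagate distance d=41 (to screen)): x=-580457/24960 (≈-23.2555) theta=-841/1920 (≈-0.4380)
Rounded to 4 decimal places: x = -23.2555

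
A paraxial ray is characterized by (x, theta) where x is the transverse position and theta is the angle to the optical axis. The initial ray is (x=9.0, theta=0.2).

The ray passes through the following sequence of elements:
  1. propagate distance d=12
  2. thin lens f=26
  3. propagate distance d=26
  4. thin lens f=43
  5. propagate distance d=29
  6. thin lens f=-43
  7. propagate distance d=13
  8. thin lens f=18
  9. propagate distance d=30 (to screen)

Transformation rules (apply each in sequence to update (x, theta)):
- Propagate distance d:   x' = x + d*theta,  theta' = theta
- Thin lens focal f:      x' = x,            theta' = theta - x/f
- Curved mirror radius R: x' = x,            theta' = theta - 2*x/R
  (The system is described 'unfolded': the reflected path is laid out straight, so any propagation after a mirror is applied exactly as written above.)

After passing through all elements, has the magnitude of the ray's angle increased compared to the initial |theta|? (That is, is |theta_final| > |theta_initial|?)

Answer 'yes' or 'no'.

Initial: x=9.0000 theta=0.2000
After 1 (propagate distance d=12): x=11.4000 theta=0.2000
After 2 (thin lens f=26): x=11.4000 theta=-31/130 (≈-0.2385)
After 3 (propagate distance d=26): x=5.2000 theta=-31/130 (≈-0.2385)
After 4 (thin lens f=43): x=5.2000 theta=-2009/5590 (≈-0.3594)
After 5 (propagate distance d=29): x=-29193/5590 (≈-5.2224) theta=-2009/5590 (≈-0.3594)
After 6 (thin lens f=-43): x=-29193/5590 (≈-5.2224) theta=-11558/24037 (≈-0.4808)
After 7 (propagate distance d=13): x=-2757839/240370 (≈-11.4733) theta=-11558/24037 (≈-0.4808)
After 8 (thin lens f=18): x=-2757839/240370 (≈-11.4733) theta=677399/4326660 (≈0.1566)
After 9 (propagate distance d=30 (to screen)): x=-2443261/360555 (≈-6.7764) theta=677399/4326660 (≈0.1566)
|theta_initial|=0.2000 |theta_final|=677399/4326660 (≈0.1566) -> not increased

Answer: no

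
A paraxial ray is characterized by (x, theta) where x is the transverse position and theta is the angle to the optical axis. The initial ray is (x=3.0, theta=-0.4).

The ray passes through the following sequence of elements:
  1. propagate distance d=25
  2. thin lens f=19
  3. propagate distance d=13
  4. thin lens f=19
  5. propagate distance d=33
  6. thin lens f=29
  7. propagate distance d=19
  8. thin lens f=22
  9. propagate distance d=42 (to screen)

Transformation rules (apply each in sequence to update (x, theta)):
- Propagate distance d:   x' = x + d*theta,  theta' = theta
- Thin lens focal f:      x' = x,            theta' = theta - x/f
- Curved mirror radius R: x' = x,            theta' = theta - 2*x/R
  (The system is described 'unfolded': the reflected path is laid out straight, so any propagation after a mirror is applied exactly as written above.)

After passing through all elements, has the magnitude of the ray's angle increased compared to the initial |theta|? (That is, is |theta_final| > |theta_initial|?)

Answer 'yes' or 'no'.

Answer: no

Derivation:
Initial: x=3.0000 theta=-0.4000
After 1 (propagate distance d=25): x=-7.0000 theta=-0.4000
After 2 (thin lens f=19): x=-7.0000 theta=-3/95 (≈-0.0316)
After 3 (propagate distance d=13): x=-704/95 (≈-7.4105) theta=-3/95 (≈-0.0316)
After 4 (thin lens f=19): x=-704/95 (≈-7.4105) theta=647/1805 (≈0.3584)
After 5 (propagate distance d=33): x=1595/361 (≈4.4183) theta=647/1805 (≈0.3584)
After 6 (thin lens f=29): x=1595/361 (≈4.4183) theta=372/1805 (≈0.2061)
After 7 (propagate distance d=19): x=15043/1805 (≈8.3341) theta=372/1805 (≈0.2061)
After 8 (thin lens f=22): x=15043/1805 (≈8.3341) theta=-19/110 (≈-0.1727)
After 9 (propagate distance d=42 (to screen)): x=21434/19855 (≈1.0795) theta=-19/110 (≈-0.1727)
|theta_initial|=0.4000 |theta_final|=19/110 (≈0.1727) -> not increased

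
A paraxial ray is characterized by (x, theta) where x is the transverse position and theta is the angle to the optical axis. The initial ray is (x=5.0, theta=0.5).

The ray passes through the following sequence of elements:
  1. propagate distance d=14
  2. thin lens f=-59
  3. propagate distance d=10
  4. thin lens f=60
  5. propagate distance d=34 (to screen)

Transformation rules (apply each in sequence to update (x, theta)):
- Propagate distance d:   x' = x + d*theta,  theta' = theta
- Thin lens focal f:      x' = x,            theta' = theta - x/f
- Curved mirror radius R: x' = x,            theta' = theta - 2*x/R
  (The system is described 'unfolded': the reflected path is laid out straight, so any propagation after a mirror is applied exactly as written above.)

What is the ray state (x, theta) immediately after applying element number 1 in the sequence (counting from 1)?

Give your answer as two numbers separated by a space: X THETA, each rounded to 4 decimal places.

Answer: 12.0000 0.5000

Derivation:
Initial: x=5.0000 theta=0.5000
After 1 (propagate distance d=14): x=12.0000 theta=0.5000
Rounded to 4 decimal places: x = 12.0000, theta = 0.5000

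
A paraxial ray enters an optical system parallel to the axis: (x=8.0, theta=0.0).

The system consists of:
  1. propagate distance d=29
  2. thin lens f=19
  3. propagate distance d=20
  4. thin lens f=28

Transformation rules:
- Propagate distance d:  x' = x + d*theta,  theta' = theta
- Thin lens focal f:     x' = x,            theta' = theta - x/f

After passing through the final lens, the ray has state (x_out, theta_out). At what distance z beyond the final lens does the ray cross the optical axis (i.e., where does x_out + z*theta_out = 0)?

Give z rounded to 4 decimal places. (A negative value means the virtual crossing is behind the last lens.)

Answer: -1.0370

Derivation:
Initial: x=8.0000 theta=0.0000
After 1 (propagate distance d=29): x=8.0000 theta=0.0000
After 2 (thin lens f=19): x=8.0000 theta=-8/19 (≈-0.4211)
After 3 (propagate distance d=20): x=-8/19 (≈-0.4211) theta=-8/19 (≈-0.4211)
After 4 (thin lens f=28): x=-8/19 (≈-0.4211) theta=-54/133 (≈-0.4060)
z_focus = -x_out/theta_out = -(-8/19)/(-54/133) = -28/27 ≈ -1.0370
Rounded to 4 decimal places: z = -1.0370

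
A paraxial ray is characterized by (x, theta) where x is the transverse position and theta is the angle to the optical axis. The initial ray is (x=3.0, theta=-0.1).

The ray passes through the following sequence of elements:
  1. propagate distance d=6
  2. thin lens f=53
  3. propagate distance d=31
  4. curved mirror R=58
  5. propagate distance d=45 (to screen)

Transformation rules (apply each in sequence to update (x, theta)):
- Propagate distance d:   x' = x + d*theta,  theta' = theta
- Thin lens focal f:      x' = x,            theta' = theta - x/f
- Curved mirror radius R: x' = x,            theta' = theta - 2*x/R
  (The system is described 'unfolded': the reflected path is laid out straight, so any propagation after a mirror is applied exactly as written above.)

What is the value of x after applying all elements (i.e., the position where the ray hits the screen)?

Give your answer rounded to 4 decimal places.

Answer: -5.3770

Derivation:
Initial: x=3.0000 theta=-0.1000
After 1 (propagate distance d=6): x=2.4000 theta=-0.1000
After 2 (thin lens f=53): x=2.4000 theta=-77/530 (≈-0.1453)
After 3 (propagate distance d=31): x=-223/106 (≈-2.1038) theta=-77/530 (≈-0.1453)
After 4 (curved mirror R=58): x=-223/106 (≈-2.1038) theta=-559/7685 (≈-0.0727)
After 5 (propagate distance d=45 (to screen)): x=-16529/3074 (≈-5.3770) theta=-559/7685 (≈-0.0727)
Rounded to 4 decimal places: x = -5.3770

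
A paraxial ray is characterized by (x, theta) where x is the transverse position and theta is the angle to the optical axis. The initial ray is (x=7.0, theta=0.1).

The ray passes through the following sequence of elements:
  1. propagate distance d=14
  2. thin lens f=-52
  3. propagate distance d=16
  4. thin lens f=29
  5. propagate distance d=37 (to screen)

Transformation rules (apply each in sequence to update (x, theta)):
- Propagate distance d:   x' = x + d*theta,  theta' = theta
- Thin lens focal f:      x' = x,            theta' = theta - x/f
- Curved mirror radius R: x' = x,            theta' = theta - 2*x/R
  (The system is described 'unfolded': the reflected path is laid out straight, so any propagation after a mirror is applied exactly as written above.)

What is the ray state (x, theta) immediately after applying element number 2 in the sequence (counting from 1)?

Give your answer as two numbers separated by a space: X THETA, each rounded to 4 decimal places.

Initial: x=7.0000 theta=0.1000
After 1 (propagate distance d=14): x=8.4000 theta=0.1000
After 2 (thin lens f=-52): x=8.4000 theta=17/65 (≈0.2615)
Rounded to 4 decimal places: x = 8.4000, theta = 0.2615

Answer: 8.4000 0.2615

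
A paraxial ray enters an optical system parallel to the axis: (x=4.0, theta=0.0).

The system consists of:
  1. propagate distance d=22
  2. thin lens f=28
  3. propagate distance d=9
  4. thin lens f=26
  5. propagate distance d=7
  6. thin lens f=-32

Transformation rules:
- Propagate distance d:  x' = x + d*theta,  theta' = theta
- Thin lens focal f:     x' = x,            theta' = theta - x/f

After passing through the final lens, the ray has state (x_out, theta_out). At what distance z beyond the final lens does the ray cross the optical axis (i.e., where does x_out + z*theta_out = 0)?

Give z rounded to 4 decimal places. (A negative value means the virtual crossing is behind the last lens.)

Initial: x=4.0000 theta=0.0000
After 1 (propagate distance d=22): x=4.0000 theta=0.0000
After 2 (thin lens f=28): x=4.0000 theta=-1/7 (≈-0.1429)
After 3 (propagate distance d=9): x=19/7 (≈2.7143) theta=-1/7 (≈-0.1429)
After 4 (thin lens f=26): x=19/7 (≈2.7143) theta=-45/182 (≈-0.2473)
After 5 (propagate distance d=7): x=179/182 (≈0.9835) theta=-45/182 (≈-0.2473)
After 6 (thin lens f=-32): x=179/182 (≈0.9835) theta=-97/448 (≈-0.2165)
z_focus = -x_out/theta_out = -(179/182)/(-97/448) = 5728/1261 ≈ 4.5424
Rounded to 4 decimal places: z = 4.5424

Answer: 4.5424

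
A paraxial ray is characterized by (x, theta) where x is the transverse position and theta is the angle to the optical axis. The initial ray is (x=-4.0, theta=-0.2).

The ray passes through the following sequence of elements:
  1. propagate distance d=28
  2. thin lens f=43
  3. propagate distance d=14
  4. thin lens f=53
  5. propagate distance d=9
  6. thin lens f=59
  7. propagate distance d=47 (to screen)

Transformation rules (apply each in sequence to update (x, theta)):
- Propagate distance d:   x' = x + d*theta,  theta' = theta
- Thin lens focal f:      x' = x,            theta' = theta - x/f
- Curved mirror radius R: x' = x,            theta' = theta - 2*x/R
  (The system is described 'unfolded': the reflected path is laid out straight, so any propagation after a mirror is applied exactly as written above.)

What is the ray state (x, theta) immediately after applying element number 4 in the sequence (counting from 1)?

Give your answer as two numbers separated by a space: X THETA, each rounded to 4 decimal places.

Initial: x=-4.0000 theta=-0.2000
After 1 (propagate distance d=28): x=-9.6000 theta=-0.2000
After 2 (thin lens f=43): x=-9.6000 theta=1/43 (≈0.0233)
After 3 (propagate distance d=14): x=-1994/215 (≈-9.2744) theta=1/43 (≈0.0233)
After 4 (thin lens f=53): x=-1994/215 (≈-9.2744) theta=2259/11395 (≈0.1982)
Rounded to 4 decimal places: x = -9.2744, theta = 0.1982

Answer: -9.2744 0.1982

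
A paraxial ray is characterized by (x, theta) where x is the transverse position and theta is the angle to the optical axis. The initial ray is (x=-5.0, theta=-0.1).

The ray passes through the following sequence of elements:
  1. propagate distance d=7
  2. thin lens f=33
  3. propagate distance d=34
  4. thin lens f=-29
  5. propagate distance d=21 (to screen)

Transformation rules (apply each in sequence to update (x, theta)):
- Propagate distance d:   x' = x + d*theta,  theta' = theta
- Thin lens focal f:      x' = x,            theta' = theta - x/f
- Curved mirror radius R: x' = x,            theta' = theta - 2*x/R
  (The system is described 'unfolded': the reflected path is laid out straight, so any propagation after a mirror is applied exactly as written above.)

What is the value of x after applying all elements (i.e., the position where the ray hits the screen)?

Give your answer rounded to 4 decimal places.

Initial: x=-5.0000 theta=-0.1000
After 1 (propagate distance d=7): x=-5.7000 theta=-0.1000
After 2 (thin lens f=33): x=-5.7000 theta=4/55 (≈0.0727)
After 3 (propagate distance d=34): x=-71/22 (≈-3.2273) theta=4/55 (≈0.0727)
After 4 (thin lens f=-29): x=-71/22 (≈-3.2273) theta=-123/3190 (≈-0.0386)
After 5 (propagate distance d=21 (to screen)): x=-6439/1595 (≈-4.0370) theta=-123/3190 (≈-0.0386)
Rounded to 4 decimal places: x = -4.0370

Answer: -4.0370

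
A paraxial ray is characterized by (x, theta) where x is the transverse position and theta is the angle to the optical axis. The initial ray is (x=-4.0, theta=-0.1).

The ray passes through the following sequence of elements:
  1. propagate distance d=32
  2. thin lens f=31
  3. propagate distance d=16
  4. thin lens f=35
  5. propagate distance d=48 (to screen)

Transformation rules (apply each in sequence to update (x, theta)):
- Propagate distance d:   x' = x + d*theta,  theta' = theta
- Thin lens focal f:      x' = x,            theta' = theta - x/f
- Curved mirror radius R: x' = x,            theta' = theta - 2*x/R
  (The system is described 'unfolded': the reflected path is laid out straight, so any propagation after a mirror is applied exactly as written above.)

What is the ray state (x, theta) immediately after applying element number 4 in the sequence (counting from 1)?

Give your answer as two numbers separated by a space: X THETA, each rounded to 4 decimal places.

Initial: x=-4.0000 theta=-0.1000
After 1 (propagate distance d=32): x=-7.2000 theta=-0.1000
After 2 (thin lens f=31): x=-7.2000 theta=41/310 (≈0.1323)
After 3 (propagate distance d=16): x=-788/155 (≈-5.0839) theta=41/310 (≈0.1323)
After 4 (thin lens f=35): x=-788/155 (≈-5.0839) theta=3011/10850 (≈0.2775)
Rounded to 4 decimal places: x = -5.0839, theta = 0.2775

Answer: -5.0839 0.2775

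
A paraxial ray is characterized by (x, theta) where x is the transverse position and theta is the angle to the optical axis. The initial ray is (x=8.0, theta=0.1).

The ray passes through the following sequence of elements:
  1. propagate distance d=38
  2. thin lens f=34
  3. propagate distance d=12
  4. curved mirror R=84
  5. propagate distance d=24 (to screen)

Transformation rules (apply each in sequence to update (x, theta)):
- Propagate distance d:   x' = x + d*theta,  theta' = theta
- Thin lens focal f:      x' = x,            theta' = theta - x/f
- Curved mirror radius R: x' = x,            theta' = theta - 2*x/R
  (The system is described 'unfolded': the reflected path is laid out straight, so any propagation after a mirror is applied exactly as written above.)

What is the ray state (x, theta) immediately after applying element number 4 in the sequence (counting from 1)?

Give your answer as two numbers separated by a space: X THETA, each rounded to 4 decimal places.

Initial: x=8.0000 theta=0.1000
After 1 (propagate distance d=38): x=11.8000 theta=0.1000
After 2 (thin lens f=34): x=11.8000 theta=-21/85 (≈-0.2471)
After 3 (propagate distance d=12): x=751/85 (≈8.8353) theta=-21/85 (≈-0.2471)
After 4 (curved mirror R=84): x=751/85 (≈8.8353) theta=-1633/3570 (≈-0.4574)
Rounded to 4 decimal places: x = 8.8353, theta = -0.4574

Answer: 8.8353 -0.4574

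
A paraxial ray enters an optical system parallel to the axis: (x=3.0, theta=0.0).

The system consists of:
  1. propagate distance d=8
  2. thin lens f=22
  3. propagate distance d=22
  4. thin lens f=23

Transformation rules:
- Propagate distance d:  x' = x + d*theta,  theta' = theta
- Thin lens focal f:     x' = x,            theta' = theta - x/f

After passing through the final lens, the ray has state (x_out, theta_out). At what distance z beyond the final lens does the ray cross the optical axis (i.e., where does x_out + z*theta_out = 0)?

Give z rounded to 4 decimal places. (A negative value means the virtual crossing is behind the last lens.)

Initial: x=3.0000 theta=0.0000
After 1 (propagate distance d=8): x=3.0000 theta=0.0000
After 2 (thin lens f=22): x=3.0000 theta=-3/22 (≈-0.1364)
After 3 (propagate distance d=22): x=0.0000 theta=-3/22 (≈-0.1364)
After 4 (thin lens f=23): x=0.0000 theta=-3/22 (≈-0.1364)
z_focus = -x_out/theta_out = -(0.0000)/(-3/22) = 0.0000
Rounded to 4 decimal places: z = 0.0000

Answer: 0.0000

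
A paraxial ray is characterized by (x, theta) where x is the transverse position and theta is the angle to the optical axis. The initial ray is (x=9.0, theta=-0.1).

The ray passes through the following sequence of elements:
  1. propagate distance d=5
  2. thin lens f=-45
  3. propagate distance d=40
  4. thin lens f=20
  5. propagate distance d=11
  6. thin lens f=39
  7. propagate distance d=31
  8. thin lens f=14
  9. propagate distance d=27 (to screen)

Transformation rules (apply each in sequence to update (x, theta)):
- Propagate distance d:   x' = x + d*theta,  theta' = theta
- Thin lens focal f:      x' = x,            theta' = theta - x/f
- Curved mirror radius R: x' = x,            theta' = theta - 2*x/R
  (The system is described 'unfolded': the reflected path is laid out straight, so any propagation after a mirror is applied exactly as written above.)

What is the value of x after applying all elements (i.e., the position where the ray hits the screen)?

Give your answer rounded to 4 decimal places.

Initial: x=9.0000 theta=-0.1000
After 1 (propagate distance d=5): x=8.5000 theta=-0.1000
After 2 (thin lens f=-45): x=8.5000 theta=4/45 (≈0.0889)
After 3 (propagate distance d=40): x=217/18 (≈12.0556) theta=4/45 (≈0.0889)
After 4 (thin lens f=20): x=217/18 (≈12.0556) theta=-37/72 (≈-0.5139)
After 5 (propagate distance d=11): x=461/72 (≈6.4028) theta=-37/72 (≈-0.5139)
After 6 (thin lens f=39): x=461/72 (≈6.4028) theta=-238/351 (≈-0.6781)
After 7 (propagate distance d=31): x=-41045/2808 (≈-14.6172) theta=-238/351 (≈-0.6781)
After 8 (thin lens f=14): x=-41045/2808 (≈-14.6172) theta=14389/39312 (≈0.3660)
After 9 (propagate distance d=27 (to screen)): x=-186127/39312 (≈-4.7346) theta=14389/39312 (≈0.3660)
Rounded to 4 decimal places: x = -4.7346

Answer: -4.7346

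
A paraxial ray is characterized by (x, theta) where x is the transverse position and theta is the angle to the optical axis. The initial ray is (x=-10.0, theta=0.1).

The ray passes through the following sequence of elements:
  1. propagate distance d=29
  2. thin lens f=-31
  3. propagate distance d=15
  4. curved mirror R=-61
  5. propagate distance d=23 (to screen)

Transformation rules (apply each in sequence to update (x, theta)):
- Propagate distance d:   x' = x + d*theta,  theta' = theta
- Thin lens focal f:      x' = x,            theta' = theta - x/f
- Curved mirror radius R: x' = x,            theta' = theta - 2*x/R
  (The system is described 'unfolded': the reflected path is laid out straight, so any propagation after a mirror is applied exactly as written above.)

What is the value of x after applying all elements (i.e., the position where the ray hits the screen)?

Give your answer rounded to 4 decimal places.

Initial: x=-10.0000 theta=0.1000
After 1 (propagate distance d=29): x=-7.1000 theta=0.1000
After 2 (thin lens f=-31): x=-7.1000 theta=-4/31 (≈-0.1290)
After 3 (propagate distance d=15): x=-2801/310 (≈-9.0355) theta=-4/31 (≈-0.1290)
After 4 (curved mirror R=-61): x=-2801/310 (≈-9.0355) theta=-4021/9455 (≈-0.4253)
After 5 (propagate distance d=23 (to screen)): x=-355827/18910 (≈-18.8169) theta=-4021/9455 (≈-0.4253)
Rounded to 4 decimal places: x = -18.8169

Answer: -18.8169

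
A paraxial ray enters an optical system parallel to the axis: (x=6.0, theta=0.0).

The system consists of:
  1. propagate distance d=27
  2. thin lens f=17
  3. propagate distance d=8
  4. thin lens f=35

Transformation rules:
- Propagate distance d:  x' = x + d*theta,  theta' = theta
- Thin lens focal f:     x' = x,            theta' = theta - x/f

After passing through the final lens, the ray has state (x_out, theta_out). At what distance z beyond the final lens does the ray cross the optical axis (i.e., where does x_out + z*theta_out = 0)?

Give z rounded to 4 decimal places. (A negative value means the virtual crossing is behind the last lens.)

Answer: 7.1591

Derivation:
Initial: x=6.0000 theta=0.0000
After 1 (propagate distance d=27): x=6.0000 theta=0.0000
After 2 (thin lens f=17): x=6.0000 theta=-6/17 (≈-0.3529)
After 3 (propagate distance d=8): x=54/17 (≈3.1765) theta=-6/17 (≈-0.3529)
After 4 (thin lens f=35): x=54/17 (≈3.1765) theta=-264/595 (≈-0.4437)
z_focus = -x_out/theta_out = -(54/17)/(-264/595) = 315/44 ≈ 7.1591
Rounded to 4 decimal places: z = 7.1591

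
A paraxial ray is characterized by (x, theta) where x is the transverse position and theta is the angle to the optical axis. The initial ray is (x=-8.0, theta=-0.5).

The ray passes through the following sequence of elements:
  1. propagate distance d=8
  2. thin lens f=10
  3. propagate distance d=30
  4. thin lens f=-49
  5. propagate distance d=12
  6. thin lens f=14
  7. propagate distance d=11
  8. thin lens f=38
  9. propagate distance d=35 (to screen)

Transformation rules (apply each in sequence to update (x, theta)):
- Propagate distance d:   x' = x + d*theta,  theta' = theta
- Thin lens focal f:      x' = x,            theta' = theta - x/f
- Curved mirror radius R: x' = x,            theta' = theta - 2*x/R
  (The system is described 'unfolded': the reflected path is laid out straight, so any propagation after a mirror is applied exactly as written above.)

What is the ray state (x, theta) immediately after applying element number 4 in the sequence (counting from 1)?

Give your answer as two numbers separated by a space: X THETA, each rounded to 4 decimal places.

Answer: 9.0000 0.8837

Derivation:
Initial: x=-8.0000 theta=-0.5000
After 1 (propagate distance d=8): x=-12.0000 theta=-0.5000
After 2 (thin lens f=10): x=-12.0000 theta=0.7000
After 3 (propagate distance d=30): x=9.0000 theta=0.7000
After 4 (thin lens f=-49): x=9.0000 theta=433/490 (≈0.8837)
Rounded to 4 decimal places: x = 9.0000, theta = 0.8837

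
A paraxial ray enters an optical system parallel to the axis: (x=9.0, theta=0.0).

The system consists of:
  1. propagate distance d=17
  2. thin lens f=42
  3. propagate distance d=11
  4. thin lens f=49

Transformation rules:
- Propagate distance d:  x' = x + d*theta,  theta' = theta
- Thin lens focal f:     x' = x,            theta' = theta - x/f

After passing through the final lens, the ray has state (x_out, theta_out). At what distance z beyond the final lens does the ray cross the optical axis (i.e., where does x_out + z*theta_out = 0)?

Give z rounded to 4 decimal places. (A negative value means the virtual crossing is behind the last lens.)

Initial: x=9.0000 theta=0.0000
After 1 (propagate distance d=17): x=9.0000 theta=0.0000
After 2 (thin lens f=42): x=9.0000 theta=-3/14 (≈-0.2143)
After 3 (propagate distance d=11): x=93/14 (≈6.6429) theta=-3/14 (≈-0.2143)
After 4 (thin lens f=49): x=93/14 (≈6.6429) theta=-120/343 (≈-0.3499)
z_focus = -x_out/theta_out = -(93/14)/(-120/343) = 18.9875
Rounded to 4 decimal places: z = 18.9875

Answer: 18.9875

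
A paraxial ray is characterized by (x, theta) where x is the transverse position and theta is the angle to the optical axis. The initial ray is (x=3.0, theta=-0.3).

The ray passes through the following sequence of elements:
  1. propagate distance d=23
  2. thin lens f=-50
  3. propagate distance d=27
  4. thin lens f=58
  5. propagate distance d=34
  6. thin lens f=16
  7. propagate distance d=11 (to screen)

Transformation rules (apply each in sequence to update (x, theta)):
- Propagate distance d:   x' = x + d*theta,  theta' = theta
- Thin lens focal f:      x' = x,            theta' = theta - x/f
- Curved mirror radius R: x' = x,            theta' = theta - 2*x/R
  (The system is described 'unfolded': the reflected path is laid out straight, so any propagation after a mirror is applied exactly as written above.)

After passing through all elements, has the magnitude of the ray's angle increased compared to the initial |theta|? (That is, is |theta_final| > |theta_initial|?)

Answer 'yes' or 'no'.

Initial: x=3.0000 theta=-0.3000
After 1 (propagate distance d=23): x=-3.9000 theta=-0.3000
After 2 (thin lens f=-50): x=-3.9000 theta=-0.3780
After 3 (propagate distance d=27): x=-14.1060 theta=-0.3780
After 4 (thin lens f=58): x=-14.1060 theta=-3909/29000 (≈-0.1348)
After 5 (propagate distance d=34): x=-27099/1450 (≈-18.6890) theta=-3909/29000 (≈-0.1348)
After 6 (thin lens f=16): x=-27099/1450 (≈-18.6890) theta=119859/116000 (≈1.0333)
After 7 (propagate distance d=11 (to screen)): x=-849471/116000 (≈-7.3230) theta=119859/116000 (≈1.0333)
|theta_initial|=0.3000 |theta_final|=119859/116000 (≈1.0333) -> increased

Answer: yes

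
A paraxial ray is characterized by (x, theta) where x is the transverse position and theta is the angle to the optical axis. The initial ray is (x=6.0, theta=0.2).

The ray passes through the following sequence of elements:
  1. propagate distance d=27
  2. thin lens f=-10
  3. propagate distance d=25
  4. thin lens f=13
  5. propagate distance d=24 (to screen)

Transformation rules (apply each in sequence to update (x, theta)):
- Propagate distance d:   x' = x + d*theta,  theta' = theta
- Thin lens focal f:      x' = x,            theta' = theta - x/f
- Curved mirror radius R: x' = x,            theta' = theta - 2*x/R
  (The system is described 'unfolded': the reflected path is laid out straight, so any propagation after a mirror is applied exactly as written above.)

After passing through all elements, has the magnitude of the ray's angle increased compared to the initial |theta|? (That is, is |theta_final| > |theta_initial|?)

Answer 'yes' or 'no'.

Initial: x=6.0000 theta=0.2000
After 1 (propagate distance d=27): x=11.4000 theta=0.2000
After 2 (thin lens f=-10): x=11.4000 theta=1.3400
After 3 (propagate distance d=25): x=44.9000 theta=1.3400
After 4 (thin lens f=13): x=44.9000 theta=-687/325 (≈-2.1138)
After 5 (propagate distance d=24 (to screen)): x=-3791/650 (≈-5.8323) theta=-687/325 (≈-2.1138)
|theta_initial|=0.2000 |theta_final|=687/325 (≈2.1138) -> increased

Answer: yes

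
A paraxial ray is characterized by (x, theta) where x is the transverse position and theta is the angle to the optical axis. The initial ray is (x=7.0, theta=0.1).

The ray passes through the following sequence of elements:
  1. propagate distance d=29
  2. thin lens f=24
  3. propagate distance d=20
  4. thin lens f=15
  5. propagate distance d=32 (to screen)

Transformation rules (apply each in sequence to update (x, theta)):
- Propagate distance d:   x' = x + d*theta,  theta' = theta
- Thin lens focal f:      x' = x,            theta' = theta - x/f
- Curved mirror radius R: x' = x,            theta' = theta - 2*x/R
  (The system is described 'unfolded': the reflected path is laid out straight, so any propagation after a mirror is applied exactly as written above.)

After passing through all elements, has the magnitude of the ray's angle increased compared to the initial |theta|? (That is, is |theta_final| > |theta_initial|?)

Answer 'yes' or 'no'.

Initial: x=7.0000 theta=0.1000
After 1 (propagate distance d=29): x=9.9000 theta=0.1000
After 2 (thin lens f=24): x=9.9000 theta=-0.3125
After 3 (propagate distance d=20): x=3.6500 theta=-0.3125
After 4 (thin lens f=15): x=3.6500 theta=-667/1200 (≈-0.5558)
After 5 (propagate distance d=32 (to screen)): x=-4241/300 (≈-14.1367) theta=-667/1200 (≈-0.5558)
|theta_initial|=0.1000 |theta_final|=667/1200 (≈0.5558) -> increased

Answer: yes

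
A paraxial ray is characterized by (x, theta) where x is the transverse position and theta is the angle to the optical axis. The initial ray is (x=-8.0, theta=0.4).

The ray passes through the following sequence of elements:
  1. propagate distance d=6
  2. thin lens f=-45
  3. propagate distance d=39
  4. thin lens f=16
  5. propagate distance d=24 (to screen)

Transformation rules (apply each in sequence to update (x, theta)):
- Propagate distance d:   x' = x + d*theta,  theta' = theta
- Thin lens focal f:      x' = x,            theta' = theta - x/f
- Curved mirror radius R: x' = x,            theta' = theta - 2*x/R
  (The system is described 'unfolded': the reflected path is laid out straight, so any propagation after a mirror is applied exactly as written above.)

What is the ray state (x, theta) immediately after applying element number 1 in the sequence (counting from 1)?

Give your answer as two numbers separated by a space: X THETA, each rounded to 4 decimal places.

Answer: -5.6000 0.4000

Derivation:
Initial: x=-8.0000 theta=0.4000
After 1 (propagate distance d=6): x=-5.6000 theta=0.4000
Rounded to 4 decimal places: x = -5.6000, theta = 0.4000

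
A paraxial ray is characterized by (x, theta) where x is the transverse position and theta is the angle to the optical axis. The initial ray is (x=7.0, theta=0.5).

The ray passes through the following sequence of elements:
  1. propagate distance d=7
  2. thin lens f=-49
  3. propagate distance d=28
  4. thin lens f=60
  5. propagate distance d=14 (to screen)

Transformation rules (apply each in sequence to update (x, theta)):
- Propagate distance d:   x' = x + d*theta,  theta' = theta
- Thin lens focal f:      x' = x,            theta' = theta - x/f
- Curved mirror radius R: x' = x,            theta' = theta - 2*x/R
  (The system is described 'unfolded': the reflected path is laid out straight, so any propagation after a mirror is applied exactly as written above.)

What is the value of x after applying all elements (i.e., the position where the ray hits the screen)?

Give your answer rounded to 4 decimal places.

Answer: 33.3833

Derivation:
Initial: x=7.0000 theta=0.5000
After 1 (propagate distance d=7): x=10.5000 theta=0.5000
After 2 (thin lens f=-49): x=10.5000 theta=5/7 (≈0.7143)
After 3 (propagate distance d=28): x=30.5000 theta=5/7 (≈0.7143)
After 4 (thin lens f=60): x=30.5000 theta=173/840 (≈0.2060)
After 5 (propagate distance d=14 (to screen)): x=2003/60 (≈33.3833) theta=173/840 (≈0.2060)
Rounded to 4 decimal places: x = 33.3833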